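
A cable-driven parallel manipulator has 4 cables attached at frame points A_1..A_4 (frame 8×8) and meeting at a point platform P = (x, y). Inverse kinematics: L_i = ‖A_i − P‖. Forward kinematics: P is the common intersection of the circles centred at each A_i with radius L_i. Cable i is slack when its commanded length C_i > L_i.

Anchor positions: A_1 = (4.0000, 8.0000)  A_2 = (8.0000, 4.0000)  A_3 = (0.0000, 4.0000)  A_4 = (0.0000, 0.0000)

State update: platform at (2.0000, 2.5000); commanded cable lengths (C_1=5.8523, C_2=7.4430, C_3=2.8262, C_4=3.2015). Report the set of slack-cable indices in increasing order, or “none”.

2, 3

i=1: geometric 5.8523 vs commanded 5.8523 ⇒ taut
i=2: geometric 6.1847 vs commanded 7.4430 ⇒ slack
i=3: geometric 2.5000 vs commanded 2.8262 ⇒ slack
i=4: geometric 3.2016 vs commanded 3.2015 ⇒ taut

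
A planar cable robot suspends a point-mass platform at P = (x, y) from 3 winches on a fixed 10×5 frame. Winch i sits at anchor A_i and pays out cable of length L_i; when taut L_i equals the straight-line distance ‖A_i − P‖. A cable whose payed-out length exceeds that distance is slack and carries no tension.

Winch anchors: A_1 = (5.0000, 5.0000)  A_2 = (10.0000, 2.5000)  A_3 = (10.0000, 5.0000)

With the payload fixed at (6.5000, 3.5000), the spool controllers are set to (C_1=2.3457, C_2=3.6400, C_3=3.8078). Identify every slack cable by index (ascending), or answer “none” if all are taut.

1

i=1: geometric 2.1213 vs commanded 2.3457 ⇒ slack
i=2: geometric 3.6401 vs commanded 3.6400 ⇒ taut
i=3: geometric 3.8079 vs commanded 3.8078 ⇒ taut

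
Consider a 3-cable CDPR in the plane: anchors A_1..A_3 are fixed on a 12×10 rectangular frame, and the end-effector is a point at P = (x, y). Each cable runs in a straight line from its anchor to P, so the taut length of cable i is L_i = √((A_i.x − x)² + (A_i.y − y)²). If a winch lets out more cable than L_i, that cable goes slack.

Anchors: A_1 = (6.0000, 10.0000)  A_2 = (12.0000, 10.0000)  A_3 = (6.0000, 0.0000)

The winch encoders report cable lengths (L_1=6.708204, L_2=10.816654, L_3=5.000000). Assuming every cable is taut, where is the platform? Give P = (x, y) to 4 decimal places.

(3.0000, 4.0000)

circle eqns → linear via eq_j − eq_1; set q_j = A_j·A_j − L_j²
q_1 = 36.0000+100.0000−45.0000 = 91.0000
-12.0000·x + 0.0000·y = q_1−q_2 = -36.0000
0.0000·x + 20.0000·y = q_1−q_3 = 80.0000
solve first two rows → x=3.0000, y=4.0000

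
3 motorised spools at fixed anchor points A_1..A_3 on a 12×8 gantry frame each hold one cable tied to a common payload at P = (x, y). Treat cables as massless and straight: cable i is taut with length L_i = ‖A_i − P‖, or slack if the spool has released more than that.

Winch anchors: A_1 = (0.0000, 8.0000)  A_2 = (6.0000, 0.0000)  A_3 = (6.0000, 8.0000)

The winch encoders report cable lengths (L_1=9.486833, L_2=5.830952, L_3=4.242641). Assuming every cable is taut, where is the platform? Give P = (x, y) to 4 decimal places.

each cable: (A_i−P)·(A_i−P) = L_i²; let q_i = ‖A_i‖²−L_i²
q_1 = 0.0000+64.0000−90.0000 = -26.0000
row 1: -12.0000x + 16.0000y = -28.0000  (q_2=2.0000)
row 2: -12.0000x + 0.0000y = -108.0000  (q_3=82.0000)
Cramer on rows 1–2 → x = 9.0000, y = 5.0000

(9.0000, 5.0000)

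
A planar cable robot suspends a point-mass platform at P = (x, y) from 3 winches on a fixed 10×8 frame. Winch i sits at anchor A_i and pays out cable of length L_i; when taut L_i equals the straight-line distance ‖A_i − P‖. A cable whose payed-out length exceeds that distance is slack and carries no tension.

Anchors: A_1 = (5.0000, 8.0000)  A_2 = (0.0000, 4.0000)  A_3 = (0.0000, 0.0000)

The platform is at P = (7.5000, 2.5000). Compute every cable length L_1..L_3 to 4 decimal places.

(6.0415, 7.6485, 7.9057)

L_1 = √((5.0000−7.5000)² + (8.0000−2.5000)²) = 6.0415
L_2 = √((0.0000−7.5000)² + (4.0000−2.5000)²) = 7.6485
L_3 = √((0.0000−7.5000)² + (0.0000−2.5000)²) = 7.9057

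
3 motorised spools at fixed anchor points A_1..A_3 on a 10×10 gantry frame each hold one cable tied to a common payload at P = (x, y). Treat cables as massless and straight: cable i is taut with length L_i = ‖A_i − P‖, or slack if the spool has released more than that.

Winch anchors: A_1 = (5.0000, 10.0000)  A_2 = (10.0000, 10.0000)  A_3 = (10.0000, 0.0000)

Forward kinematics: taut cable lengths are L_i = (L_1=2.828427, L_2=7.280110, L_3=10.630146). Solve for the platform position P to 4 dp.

(3.0000, 8.0000)

circle eqns → linear via eq_j − eq_1; set q_j = A_j·A_j − L_j²
q_1 = 25.0000+100.0000−8.0000 = 117.0000
-10.0000·x + 0.0000·y = q_1−q_2 = -30.0000
-10.0000·x + 20.0000·y = q_1−q_3 = 130.0000
solve first two rows → x=3.0000, y=8.0000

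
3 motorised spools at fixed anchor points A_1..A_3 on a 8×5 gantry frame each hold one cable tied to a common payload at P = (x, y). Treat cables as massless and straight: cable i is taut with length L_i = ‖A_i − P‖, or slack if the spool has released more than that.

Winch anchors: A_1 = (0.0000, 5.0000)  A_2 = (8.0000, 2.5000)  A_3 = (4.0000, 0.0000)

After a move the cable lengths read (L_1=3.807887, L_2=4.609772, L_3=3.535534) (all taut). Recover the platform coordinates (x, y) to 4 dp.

each cable: (A_i−P)·(A_i−P) = L_i²; let c_i = ‖A_i‖²−L_i²
c_1 = 0.0000+25.0000−14.5000 = 10.5000
row 1: -16.0000x + 5.0000y = -38.5000  (c_2=49.0000)
row 2: -8.0000x + 10.0000y = 7.0000  (c_3=3.5000)
Cramer on rows 1–2 → x = 3.5000, y = 3.5000

(3.5000, 3.5000)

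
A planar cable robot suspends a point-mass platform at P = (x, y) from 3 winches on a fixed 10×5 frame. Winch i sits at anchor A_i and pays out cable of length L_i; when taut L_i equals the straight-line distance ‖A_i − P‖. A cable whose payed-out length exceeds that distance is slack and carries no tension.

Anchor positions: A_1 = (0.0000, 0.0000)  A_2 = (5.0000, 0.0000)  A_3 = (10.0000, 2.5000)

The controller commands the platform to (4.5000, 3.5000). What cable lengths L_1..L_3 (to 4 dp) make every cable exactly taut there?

cable 1: Δx=-4.5000, Δy=-3.5000; L_1 = √(Δx²+Δy²) = 5.7009
cable 2: Δx=0.5000, Δy=-3.5000; L_2 = √(Δx²+Δy²) = 3.5355
cable 3: Δx=5.5000, Δy=-1.0000; L_3 = √(Δx²+Δy²) = 5.5902

(5.7009, 3.5355, 5.5902)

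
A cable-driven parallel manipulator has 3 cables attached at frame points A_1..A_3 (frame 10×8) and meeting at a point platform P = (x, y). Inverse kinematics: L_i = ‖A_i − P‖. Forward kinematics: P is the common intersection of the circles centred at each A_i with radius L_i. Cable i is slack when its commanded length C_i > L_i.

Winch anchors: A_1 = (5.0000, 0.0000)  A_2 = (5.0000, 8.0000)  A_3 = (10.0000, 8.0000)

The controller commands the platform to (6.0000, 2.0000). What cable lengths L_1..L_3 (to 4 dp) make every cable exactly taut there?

(2.2361, 6.0828, 7.2111)

L_1: Δ = A_1−P = (-1.0000, -2.0000) → ‖Δ‖ = √5.0000 = 2.2361
L_2: Δ = A_2−P = (-1.0000, 6.0000) → ‖Δ‖ = √37.0000 = 6.0828
L_3: Δ = A_3−P = (4.0000, 6.0000) → ‖Δ‖ = √52.0000 = 7.2111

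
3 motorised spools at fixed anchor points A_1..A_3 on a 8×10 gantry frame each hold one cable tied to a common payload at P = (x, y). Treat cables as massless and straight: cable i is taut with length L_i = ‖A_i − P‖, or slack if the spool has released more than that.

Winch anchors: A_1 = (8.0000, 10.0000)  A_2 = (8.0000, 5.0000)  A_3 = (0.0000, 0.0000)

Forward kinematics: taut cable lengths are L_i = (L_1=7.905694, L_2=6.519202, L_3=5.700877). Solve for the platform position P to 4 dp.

(1.5000, 5.5000)

circle eqns → linear via eq_j − eq_1; set q_j = A_j·A_j − L_j²
q_1 = 64.0000+100.0000−62.5000 = 101.5000
0.0000·x + 10.0000·y = q_1−q_2 = 55.0000
16.0000·x + 20.0000·y = q_1−q_3 = 134.0000
solve first two rows → x=1.5000, y=5.5000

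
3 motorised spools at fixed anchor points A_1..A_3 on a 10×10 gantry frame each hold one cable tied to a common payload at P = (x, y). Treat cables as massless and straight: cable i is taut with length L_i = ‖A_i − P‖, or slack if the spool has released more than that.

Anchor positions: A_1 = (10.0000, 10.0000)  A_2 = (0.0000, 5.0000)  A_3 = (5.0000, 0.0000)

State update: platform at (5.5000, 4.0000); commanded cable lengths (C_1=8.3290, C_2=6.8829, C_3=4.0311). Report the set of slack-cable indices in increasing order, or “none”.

cable 1: L_1 = ‖A_1−P‖ = 7.5000;  C_1 = 8.3290 → slack
cable 2: L_2 = ‖A_2−P‖ = 5.5902;  C_2 = 6.8829 → slack
cable 3: L_3 = ‖A_3−P‖ = 4.0311;  C_3 = 4.0311 → taut

1, 2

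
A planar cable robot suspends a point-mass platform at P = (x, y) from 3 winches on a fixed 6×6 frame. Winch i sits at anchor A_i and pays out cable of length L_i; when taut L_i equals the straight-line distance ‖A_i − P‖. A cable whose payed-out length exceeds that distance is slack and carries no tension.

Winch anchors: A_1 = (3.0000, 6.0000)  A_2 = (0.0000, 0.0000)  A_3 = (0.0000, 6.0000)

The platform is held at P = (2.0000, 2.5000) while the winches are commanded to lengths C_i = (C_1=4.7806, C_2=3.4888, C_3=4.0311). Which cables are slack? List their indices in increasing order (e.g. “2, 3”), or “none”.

1, 2

i=1: geometric 3.6401 vs commanded 4.7806 ⇒ slack
i=2: geometric 3.2016 vs commanded 3.4888 ⇒ slack
i=3: geometric 4.0311 vs commanded 4.0311 ⇒ taut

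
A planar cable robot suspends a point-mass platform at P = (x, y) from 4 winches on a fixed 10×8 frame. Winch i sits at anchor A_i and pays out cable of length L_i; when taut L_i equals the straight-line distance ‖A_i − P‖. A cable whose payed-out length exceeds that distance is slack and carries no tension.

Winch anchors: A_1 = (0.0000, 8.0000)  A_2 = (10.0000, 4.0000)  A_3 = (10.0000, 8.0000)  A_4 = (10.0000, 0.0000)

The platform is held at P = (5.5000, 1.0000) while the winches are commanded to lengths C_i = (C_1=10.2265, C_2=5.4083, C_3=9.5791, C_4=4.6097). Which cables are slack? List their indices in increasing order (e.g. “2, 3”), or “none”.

1, 3

cable 1: √((-5.5000)²+(7.0000)²)=8.9022, C_1=10.2265: slack
cable 2: √((4.5000)²+(3.0000)²)=5.4083, C_2=5.4083: taut
cable 3: √((4.5000)²+(7.0000)²)=8.3217, C_3=9.5791: slack
cable 4: √((4.5000)²+(-1.0000)²)=4.6098, C_4=4.6097: taut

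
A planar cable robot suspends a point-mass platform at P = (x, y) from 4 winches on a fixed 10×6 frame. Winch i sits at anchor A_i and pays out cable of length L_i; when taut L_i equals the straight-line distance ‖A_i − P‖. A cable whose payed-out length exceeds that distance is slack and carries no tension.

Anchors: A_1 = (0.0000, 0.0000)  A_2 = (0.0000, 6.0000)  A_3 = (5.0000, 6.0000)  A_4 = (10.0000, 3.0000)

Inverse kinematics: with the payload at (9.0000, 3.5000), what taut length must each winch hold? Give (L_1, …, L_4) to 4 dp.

(9.6566, 9.3408, 4.7170, 1.1180)

cable 1: Δx=-9.0000, Δy=-3.5000; L_1 = √(Δx²+Δy²) = 9.6566
cable 2: Δx=-9.0000, Δy=2.5000; L_2 = √(Δx²+Δy²) = 9.3408
cable 3: Δx=-4.0000, Δy=2.5000; L_3 = √(Δx²+Δy²) = 4.7170
cable 4: Δx=1.0000, Δy=-0.5000; L_4 = √(Δx²+Δy²) = 1.1180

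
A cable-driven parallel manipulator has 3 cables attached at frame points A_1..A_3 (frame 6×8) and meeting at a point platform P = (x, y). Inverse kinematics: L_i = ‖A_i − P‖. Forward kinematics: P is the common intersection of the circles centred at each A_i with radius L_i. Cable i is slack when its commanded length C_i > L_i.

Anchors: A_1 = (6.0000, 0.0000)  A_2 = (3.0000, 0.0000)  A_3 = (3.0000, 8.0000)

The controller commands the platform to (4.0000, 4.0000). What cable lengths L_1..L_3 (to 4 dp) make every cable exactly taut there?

L_1 = √((6.0000−4.0000)² + (0.0000−4.0000)²) = 4.4721
L_2 = √((3.0000−4.0000)² + (0.0000−4.0000)²) = 4.1231
L_3 = √((3.0000−4.0000)² + (8.0000−4.0000)²) = 4.1231

(4.4721, 4.1231, 4.1231)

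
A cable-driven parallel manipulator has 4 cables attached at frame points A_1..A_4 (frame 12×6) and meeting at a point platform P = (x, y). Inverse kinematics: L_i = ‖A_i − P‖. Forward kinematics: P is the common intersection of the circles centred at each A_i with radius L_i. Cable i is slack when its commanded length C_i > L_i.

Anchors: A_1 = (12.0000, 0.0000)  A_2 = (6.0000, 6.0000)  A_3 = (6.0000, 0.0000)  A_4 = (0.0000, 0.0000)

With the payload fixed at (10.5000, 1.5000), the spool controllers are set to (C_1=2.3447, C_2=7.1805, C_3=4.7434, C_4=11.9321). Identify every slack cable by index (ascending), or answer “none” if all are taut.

cable 1: √((1.5000)²+(-1.5000)²)=2.1213, C_1=2.3447: slack
cable 2: √((-4.5000)²+(4.5000)²)=6.3640, C_2=7.1805: slack
cable 3: √((-4.5000)²+(-1.5000)²)=4.7434, C_3=4.7434: taut
cable 4: √((-10.5000)²+(-1.5000)²)=10.6066, C_4=11.9321: slack

1, 2, 4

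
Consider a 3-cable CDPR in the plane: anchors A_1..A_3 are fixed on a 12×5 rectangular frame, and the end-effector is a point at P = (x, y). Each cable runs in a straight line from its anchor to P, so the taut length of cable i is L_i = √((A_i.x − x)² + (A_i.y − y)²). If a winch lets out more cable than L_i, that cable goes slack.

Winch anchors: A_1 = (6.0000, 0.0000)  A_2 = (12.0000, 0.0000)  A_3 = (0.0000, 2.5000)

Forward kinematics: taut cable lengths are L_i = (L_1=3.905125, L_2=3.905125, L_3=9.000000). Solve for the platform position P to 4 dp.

(9.0000, 2.5000)

each cable: (A_i−P)·(A_i−P) = L_i²; let c_i = ‖A_i‖²−L_i²
c_1 = 36.0000+0.0000−15.2500 = 20.7500
row 1: -12.0000x + 0.0000y = -108.0000  (c_2=128.7500)
row 2: 12.0000x − 5.0000y = 95.5000  (c_3=-74.7500)
Cramer on rows 1–2 → x = 9.0000, y = 2.5000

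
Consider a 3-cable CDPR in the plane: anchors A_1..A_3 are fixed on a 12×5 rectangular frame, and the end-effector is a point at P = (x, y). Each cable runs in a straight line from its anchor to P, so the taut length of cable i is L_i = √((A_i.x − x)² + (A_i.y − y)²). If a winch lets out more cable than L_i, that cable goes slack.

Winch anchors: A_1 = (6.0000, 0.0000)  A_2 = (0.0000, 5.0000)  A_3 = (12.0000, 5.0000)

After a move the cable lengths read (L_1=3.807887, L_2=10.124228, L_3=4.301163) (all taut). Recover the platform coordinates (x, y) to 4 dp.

(9.5000, 1.5000)

expand ‖A_i−P‖²=L_i² and subtract eq 1 (k_i ≔ ‖A_i‖²−L_i²)
k_1 = 36.0000+0.0000−14.5000 = 21.5000
eq1−eq2 → [12.0000  -10.0000]·P = 99.0000
eq1−eq3 → [-12.0000  -10.0000]·P = -129.0000
2×2 solve → P = (9.5000, 1.5000)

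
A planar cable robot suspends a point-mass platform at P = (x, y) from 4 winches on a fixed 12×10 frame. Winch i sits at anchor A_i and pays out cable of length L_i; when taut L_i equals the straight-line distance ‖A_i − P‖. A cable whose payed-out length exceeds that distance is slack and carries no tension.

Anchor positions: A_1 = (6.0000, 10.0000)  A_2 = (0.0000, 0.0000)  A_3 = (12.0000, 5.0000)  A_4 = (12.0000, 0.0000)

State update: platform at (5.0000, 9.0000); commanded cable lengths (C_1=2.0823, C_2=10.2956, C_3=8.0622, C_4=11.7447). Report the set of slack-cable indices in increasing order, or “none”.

cable 1: √((1.0000)²+(1.0000)²)=1.4142, C_1=2.0823: slack
cable 2: √((-5.0000)²+(-9.0000)²)=10.2956, C_2=10.2956: taut
cable 3: √((7.0000)²+(-4.0000)²)=8.0623, C_3=8.0622: taut
cable 4: √((7.0000)²+(-9.0000)²)=11.4018, C_4=11.7447: slack

1, 4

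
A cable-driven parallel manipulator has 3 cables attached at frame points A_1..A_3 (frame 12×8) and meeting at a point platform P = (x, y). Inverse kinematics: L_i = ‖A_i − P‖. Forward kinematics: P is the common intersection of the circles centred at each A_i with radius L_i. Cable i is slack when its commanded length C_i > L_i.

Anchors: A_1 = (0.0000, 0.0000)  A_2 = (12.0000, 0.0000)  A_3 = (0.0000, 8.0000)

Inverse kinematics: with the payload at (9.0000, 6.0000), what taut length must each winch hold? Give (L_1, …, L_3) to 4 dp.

(10.8167, 6.7082, 9.2195)

cable 1: Δx=-9.0000, Δy=-6.0000; L_1 = √(Δx²+Δy²) = 10.8167
cable 2: Δx=3.0000, Δy=-6.0000; L_2 = √(Δx²+Δy²) = 6.7082
cable 3: Δx=-9.0000, Δy=2.0000; L_3 = √(Δx²+Δy²) = 9.2195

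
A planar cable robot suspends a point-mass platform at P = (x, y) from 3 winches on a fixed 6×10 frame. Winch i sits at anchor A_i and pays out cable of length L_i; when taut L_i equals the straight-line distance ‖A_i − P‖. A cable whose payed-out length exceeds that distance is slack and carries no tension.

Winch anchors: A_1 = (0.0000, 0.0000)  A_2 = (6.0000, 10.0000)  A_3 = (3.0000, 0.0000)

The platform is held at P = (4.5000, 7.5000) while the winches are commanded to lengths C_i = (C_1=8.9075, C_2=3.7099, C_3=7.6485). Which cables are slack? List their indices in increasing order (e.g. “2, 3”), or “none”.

cable 1: L_1 = ‖A_1−P‖ = 8.7464;  C_1 = 8.9075 → slack
cable 2: L_2 = ‖A_2−P‖ = 2.9155;  C_2 = 3.7099 → slack
cable 3: L_3 = ‖A_3−P‖ = 7.6485;  C_3 = 7.6485 → taut

1, 2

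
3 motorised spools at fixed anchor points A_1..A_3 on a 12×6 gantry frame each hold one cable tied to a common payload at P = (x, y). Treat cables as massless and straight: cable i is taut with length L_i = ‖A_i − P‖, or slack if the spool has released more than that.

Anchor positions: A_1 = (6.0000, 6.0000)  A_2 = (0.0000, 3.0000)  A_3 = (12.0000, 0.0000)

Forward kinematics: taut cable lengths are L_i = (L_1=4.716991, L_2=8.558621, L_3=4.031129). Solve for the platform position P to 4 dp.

(8.5000, 2.0000)

each cable: (A_i−P)·(A_i−P) = L_i²; let c_i = ‖A_i‖²−L_i²
c_1 = 36.0000+36.0000−22.2500 = 49.7500
row 1: 12.0000x + 6.0000y = 114.0000  (c_2=-64.2500)
row 2: -12.0000x + 12.0000y = -78.0000  (c_3=127.7500)
Cramer on rows 1–2 → x = 8.5000, y = 2.0000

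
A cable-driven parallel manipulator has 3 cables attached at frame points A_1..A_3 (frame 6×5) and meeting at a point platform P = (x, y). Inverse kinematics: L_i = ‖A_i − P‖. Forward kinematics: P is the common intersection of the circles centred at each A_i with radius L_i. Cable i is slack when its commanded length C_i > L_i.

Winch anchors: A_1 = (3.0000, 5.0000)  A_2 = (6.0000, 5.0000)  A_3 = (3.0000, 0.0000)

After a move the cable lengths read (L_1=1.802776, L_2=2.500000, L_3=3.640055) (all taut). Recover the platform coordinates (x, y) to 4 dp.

expand ‖A_i−P‖²=L_i² and subtract eq 1 (q_i ≔ ‖A_i‖²−L_i²)
q_1 = 9.0000+25.0000−3.2500 = 30.7500
eq1−eq2 → [-6.0000  0.0000]·P = -24.0000
eq1−eq3 → [0.0000  10.0000]·P = 35.0000
2×2 solve → P = (4.0000, 3.5000)

(4.0000, 3.5000)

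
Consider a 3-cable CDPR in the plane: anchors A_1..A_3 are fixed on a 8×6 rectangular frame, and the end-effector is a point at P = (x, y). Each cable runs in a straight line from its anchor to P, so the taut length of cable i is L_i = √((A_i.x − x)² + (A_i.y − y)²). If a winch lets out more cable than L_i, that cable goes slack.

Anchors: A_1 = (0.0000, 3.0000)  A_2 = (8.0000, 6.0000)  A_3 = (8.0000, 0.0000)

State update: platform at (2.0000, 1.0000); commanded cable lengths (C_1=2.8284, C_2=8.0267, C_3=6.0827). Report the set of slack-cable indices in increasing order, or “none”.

cable 1: L_1 = ‖A_1−P‖ = 2.8284;  C_1 = 2.8284 → taut
cable 2: L_2 = ‖A_2−P‖ = 7.8102;  C_2 = 8.0267 → slack
cable 3: L_3 = ‖A_3−P‖ = 6.0828;  C_3 = 6.0827 → taut

2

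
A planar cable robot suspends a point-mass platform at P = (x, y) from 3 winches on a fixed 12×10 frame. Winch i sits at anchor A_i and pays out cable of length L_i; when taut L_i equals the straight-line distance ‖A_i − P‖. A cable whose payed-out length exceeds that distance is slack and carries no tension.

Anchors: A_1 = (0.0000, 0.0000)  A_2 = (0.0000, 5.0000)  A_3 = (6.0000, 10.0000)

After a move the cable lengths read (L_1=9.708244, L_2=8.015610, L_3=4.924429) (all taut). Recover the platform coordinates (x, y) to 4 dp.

each cable: (A_i−P)·(A_i−P) = L_i²; let c_i = ‖A_i‖²−L_i²
c_1 = 0.0000+0.0000−94.2500 = -94.2500
row 1: 0.0000x − 10.0000y = -55.0000  (c_2=-39.2500)
row 2: -12.0000x − 20.0000y = -206.0000  (c_3=111.7500)
Cramer on rows 1–2 → x = 8.0000, y = 5.5000

(8.0000, 5.5000)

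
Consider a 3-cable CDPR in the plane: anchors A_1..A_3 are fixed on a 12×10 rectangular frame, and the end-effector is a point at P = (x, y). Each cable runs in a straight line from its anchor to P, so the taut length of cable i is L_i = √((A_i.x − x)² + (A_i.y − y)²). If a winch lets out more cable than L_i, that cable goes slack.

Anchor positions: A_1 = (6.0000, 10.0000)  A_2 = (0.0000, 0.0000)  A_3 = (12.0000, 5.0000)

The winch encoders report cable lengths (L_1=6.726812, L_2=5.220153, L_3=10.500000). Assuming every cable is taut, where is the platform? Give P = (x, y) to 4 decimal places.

circle eqns → linear via eq_j − eq_1; set k_j = A_j·A_j − L_j²
k_1 = 36.0000+100.0000−45.2500 = 90.7500
12.0000·x + 20.0000·y = k_1−k_2 = 118.0000
-12.0000·x + 10.0000·y = k_1−k_3 = 32.0000
solve first two rows → x=1.5000, y=5.0000

(1.5000, 5.0000)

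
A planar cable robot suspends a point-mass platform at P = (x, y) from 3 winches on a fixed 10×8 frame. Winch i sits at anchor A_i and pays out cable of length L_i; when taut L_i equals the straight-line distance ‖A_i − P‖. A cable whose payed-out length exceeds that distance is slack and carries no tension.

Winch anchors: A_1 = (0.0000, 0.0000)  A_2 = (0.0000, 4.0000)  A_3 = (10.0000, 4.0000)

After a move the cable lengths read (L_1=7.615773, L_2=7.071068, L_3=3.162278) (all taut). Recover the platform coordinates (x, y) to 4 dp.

expand ‖A_i−P‖²=L_i² and subtract eq 1 (c_i ≔ ‖A_i‖²−L_i²)
c_1 = 0.0000+0.0000−58.0000 = -58.0000
eq1−eq2 → [0.0000  -8.0000]·P = -24.0000
eq1−eq3 → [-20.0000  -8.0000]·P = -164.0000
2×2 solve → P = (7.0000, 3.0000)

(7.0000, 3.0000)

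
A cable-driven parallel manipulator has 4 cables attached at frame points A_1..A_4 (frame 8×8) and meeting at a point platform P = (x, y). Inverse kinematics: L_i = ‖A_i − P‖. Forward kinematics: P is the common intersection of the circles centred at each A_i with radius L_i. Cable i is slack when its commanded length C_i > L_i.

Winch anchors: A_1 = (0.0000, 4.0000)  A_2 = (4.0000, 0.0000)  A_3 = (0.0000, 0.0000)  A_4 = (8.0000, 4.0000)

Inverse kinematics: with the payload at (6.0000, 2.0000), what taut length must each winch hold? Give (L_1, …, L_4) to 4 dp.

cable 1: Δx=-6.0000, Δy=2.0000; L_1 = √(Δx²+Δy²) = 6.3246
cable 2: Δx=-2.0000, Δy=-2.0000; L_2 = √(Δx²+Δy²) = 2.8284
cable 3: Δx=-6.0000, Δy=-2.0000; L_3 = √(Δx²+Δy²) = 6.3246
cable 4: Δx=2.0000, Δy=2.0000; L_4 = √(Δx²+Δy²) = 2.8284

(6.3246, 2.8284, 6.3246, 2.8284)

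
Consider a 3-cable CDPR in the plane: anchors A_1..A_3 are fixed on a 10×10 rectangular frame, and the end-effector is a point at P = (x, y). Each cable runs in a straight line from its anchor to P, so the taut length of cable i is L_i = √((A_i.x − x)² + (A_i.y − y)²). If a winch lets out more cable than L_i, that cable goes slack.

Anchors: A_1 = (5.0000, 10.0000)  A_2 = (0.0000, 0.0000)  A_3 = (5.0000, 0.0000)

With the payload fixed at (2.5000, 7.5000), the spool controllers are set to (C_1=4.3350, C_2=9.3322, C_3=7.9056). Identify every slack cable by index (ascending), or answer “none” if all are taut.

cable 1: L_1 = ‖A_1−P‖ = 3.5355;  C_1 = 4.3350 → slack
cable 2: L_2 = ‖A_2−P‖ = 7.9057;  C_2 = 9.3322 → slack
cable 3: L_3 = ‖A_3−P‖ = 7.9057;  C_3 = 7.9056 → taut

1, 2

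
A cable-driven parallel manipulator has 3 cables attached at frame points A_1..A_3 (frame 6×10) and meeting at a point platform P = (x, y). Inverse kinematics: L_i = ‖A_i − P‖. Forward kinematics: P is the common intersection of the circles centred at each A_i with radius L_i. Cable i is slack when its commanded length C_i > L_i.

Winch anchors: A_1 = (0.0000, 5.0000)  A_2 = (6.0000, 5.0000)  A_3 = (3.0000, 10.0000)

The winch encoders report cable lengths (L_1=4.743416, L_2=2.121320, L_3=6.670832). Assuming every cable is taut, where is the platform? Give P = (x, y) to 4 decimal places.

(4.5000, 3.5000)

circle eqns → linear via eq_j − eq_1; set k_j = A_j·A_j − L_j²
k_1 = 0.0000+25.0000−22.5000 = 2.5000
-12.0000·x + 0.0000·y = k_1−k_2 = -54.0000
-6.0000·x − 10.0000·y = k_1−k_3 = -62.0000
solve first two rows → x=4.5000, y=3.5000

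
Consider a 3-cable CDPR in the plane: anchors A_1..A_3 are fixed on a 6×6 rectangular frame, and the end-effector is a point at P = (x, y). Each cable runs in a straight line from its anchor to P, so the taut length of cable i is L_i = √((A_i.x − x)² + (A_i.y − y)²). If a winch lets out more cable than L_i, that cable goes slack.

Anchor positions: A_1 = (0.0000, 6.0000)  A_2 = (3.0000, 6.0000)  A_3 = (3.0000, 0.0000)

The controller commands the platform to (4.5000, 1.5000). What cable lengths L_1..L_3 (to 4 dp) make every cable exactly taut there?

(6.3640, 4.7434, 2.1213)

cable 1: Δx=-4.5000, Δy=4.5000; L_1 = √(Δx²+Δy²) = 6.3640
cable 2: Δx=-1.5000, Δy=4.5000; L_2 = √(Δx²+Δy²) = 4.7434
cable 3: Δx=-1.5000, Δy=-1.5000; L_3 = √(Δx²+Δy²) = 2.1213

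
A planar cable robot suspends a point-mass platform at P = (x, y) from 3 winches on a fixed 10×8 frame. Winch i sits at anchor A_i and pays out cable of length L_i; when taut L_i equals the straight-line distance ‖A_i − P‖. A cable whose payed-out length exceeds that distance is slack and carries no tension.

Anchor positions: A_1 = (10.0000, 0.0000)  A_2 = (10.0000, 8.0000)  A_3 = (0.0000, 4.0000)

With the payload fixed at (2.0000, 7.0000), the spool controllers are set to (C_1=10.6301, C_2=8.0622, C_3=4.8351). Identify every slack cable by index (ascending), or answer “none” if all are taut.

3

cable 1: L_1 = ‖A_1−P‖ = 10.6301;  C_1 = 10.6301 → taut
cable 2: L_2 = ‖A_2−P‖ = 8.0623;  C_2 = 8.0622 → taut
cable 3: L_3 = ‖A_3−P‖ = 3.6056;  C_3 = 4.8351 → slack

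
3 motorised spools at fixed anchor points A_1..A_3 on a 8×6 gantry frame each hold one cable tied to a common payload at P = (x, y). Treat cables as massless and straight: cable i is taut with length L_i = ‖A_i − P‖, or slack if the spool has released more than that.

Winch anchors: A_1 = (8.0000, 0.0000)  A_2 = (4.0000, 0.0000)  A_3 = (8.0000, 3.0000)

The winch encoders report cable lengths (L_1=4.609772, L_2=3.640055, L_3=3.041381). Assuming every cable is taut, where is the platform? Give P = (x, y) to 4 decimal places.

(5.0000, 3.5000)

each cable: (A_i−P)·(A_i−P) = L_i²; let c_i = ‖A_i‖²−L_i²
c_1 = 64.0000+0.0000−21.2500 = 42.7500
row 1: 8.0000x + 0.0000y = 40.0000  (c_2=2.7500)
row 2: 0.0000x − 6.0000y = -21.0000  (c_3=63.7500)
Cramer on rows 1–2 → x = 5.0000, y = 3.5000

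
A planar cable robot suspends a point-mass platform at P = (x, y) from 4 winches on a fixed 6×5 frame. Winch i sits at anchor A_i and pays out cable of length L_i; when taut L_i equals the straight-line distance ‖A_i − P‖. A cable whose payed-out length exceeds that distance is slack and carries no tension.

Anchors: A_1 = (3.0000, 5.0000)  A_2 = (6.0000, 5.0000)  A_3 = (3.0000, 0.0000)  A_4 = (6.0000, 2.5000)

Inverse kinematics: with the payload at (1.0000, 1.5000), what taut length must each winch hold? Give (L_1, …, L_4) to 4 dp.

L_1 = √((3.0000−1.0000)² + (5.0000−1.5000)²) = 4.0311
L_2 = √((6.0000−1.0000)² + (5.0000−1.5000)²) = 6.1033
L_3 = √((3.0000−1.0000)² + (0.0000−1.5000)²) = 2.5000
L_4 = √((6.0000−1.0000)² + (2.5000−1.5000)²) = 5.0990

(4.0311, 6.1033, 2.5000, 5.0990)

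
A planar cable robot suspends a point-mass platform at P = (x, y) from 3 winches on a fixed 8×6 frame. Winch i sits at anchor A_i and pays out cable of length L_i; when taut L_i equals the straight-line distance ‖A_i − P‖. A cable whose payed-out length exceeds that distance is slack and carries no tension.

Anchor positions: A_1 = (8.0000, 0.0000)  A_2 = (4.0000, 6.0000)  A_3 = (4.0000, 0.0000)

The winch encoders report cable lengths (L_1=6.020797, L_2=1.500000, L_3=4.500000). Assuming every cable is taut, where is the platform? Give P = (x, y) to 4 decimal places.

(4.0000, 4.5000)

each cable: (A_i−P)·(A_i−P) = L_i²; let c_i = ‖A_i‖²−L_i²
c_1 = 64.0000+0.0000−36.2500 = 27.7500
row 1: 8.0000x − 12.0000y = -22.0000  (c_2=49.7500)
row 2: 8.0000x + 0.0000y = 32.0000  (c_3=-4.2500)
Cramer on rows 1–2 → x = 4.0000, y = 4.5000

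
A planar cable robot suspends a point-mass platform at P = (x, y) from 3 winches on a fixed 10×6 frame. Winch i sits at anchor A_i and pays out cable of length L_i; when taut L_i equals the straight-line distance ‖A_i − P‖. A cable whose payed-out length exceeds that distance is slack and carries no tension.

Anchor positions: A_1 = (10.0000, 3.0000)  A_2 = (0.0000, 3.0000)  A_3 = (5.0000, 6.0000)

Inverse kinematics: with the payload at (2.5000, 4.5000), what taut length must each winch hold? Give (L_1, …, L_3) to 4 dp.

L_1 = √((10.0000−2.5000)² + (3.0000−4.5000)²) = 7.6485
L_2 = √((0.0000−2.5000)² + (3.0000−4.5000)²) = 2.9155
L_3 = √((5.0000−2.5000)² + (6.0000−4.5000)²) = 2.9155

(7.6485, 2.9155, 2.9155)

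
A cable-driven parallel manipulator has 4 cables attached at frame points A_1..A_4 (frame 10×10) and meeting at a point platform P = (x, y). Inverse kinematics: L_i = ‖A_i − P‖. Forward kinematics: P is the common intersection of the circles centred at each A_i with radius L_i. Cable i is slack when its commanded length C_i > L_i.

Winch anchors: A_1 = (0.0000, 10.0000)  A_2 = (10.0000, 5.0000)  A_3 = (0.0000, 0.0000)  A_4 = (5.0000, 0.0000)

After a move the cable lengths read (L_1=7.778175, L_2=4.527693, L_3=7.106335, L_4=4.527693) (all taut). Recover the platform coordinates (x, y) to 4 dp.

(5.5000, 4.5000)

expand ‖A_i−P‖²=L_i² and subtract eq 1 (q_i ≔ ‖A_i‖²−L_i²)
q_1 = 0.0000+100.0000−60.5000 = 39.5000
eq1−eq2 → [-20.0000  10.0000]·P = -65.0000
eq1−eq3 → [0.0000  20.0000]·P = 90.0000
eq1−eq4 → [-10.0000  20.0000]·P = 35.0000
2×2 solve → P = (5.5000, 4.5000)
check cable 4: ‖A_4−P‖² = 20.5000 ≈ L_4² = 20.5000 ✓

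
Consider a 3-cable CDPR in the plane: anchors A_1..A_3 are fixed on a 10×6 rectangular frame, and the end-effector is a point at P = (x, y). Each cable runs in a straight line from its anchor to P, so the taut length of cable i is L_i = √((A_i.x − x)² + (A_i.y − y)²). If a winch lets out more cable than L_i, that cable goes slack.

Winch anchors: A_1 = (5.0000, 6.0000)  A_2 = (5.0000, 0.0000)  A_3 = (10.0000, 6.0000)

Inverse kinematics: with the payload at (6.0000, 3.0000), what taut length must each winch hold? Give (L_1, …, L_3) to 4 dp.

(3.1623, 3.1623, 5.0000)

L_1: Δ = A_1−P = (-1.0000, 3.0000) → ‖Δ‖ = √10.0000 = 3.1623
L_2: Δ = A_2−P = (-1.0000, -3.0000) → ‖Δ‖ = √10.0000 = 3.1623
L_3: Δ = A_3−P = (4.0000, 3.0000) → ‖Δ‖ = √25.0000 = 5.0000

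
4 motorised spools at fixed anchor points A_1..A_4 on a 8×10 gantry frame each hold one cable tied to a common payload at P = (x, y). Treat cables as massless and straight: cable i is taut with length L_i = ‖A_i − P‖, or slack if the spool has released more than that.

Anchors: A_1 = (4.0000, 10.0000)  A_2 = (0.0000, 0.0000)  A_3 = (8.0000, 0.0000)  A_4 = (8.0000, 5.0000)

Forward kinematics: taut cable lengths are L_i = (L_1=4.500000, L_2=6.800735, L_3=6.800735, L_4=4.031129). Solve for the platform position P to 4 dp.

each cable: (A_i−P)·(A_i−P) = L_i²; let q_i = ‖A_i‖²−L_i²
q_1 = 16.0000+100.0000−20.2500 = 95.7500
row 1: 8.0000x + 20.0000y = 142.0000  (q_2=-46.2500)
row 2: -8.0000x + 20.0000y = 78.0000  (q_3=17.7500)
row 3: -8.0000x + 10.0000y = 23.0000  (q_4=72.7500)
Cramer on rows 1–2 → x = 4.0000, y = 5.5000
check cable 4: ‖A_4−P‖² = 16.2500 ≈ L_4² = 16.2500 ✓

(4.0000, 5.5000)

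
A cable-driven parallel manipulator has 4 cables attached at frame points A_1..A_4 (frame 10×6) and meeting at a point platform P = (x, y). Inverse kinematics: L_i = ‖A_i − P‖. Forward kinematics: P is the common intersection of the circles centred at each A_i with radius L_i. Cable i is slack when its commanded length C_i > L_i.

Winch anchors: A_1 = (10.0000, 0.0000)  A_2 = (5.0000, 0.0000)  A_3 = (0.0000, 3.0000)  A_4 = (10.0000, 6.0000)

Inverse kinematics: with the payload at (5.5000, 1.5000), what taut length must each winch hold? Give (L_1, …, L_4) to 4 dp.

(4.7434, 1.5811, 5.7009, 6.3640)

L_1: Δ = A_1−P = (4.5000, -1.5000) → ‖Δ‖ = √22.5000 = 4.7434
L_2: Δ = A_2−P = (-0.5000, -1.5000) → ‖Δ‖ = √2.5000 = 1.5811
L_3: Δ = A_3−P = (-5.5000, 1.5000) → ‖Δ‖ = √32.5000 = 5.7009
L_4: Δ = A_4−P = (4.5000, 4.5000) → ‖Δ‖ = √40.5000 = 6.3640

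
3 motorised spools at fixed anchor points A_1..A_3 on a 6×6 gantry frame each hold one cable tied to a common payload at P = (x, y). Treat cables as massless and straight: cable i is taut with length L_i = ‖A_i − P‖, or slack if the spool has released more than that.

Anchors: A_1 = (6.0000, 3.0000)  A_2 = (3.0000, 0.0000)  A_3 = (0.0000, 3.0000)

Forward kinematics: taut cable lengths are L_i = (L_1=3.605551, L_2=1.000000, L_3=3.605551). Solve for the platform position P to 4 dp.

expand ‖A_i−P‖²=L_i² and subtract eq 1 (k_i ≔ ‖A_i‖²−L_i²)
k_1 = 36.0000+9.0000−13.0000 = 32.0000
eq1−eq2 → [6.0000  6.0000]·P = 24.0000
eq1−eq3 → [12.0000  0.0000]·P = 36.0000
2×2 solve → P = (3.0000, 1.0000)

(3.0000, 1.0000)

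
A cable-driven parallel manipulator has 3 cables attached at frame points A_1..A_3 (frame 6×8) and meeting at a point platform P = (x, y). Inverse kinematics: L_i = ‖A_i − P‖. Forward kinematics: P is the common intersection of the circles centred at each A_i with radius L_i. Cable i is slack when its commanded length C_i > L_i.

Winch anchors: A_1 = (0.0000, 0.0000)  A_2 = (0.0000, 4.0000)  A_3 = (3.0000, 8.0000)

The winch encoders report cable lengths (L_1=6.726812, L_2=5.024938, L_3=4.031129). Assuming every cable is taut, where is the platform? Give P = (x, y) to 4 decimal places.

expand ‖A_i−P‖²=L_i² and subtract eq 1 (q_i ≔ ‖A_i‖²−L_i²)
q_1 = 0.0000+0.0000−45.2500 = -45.2500
eq1−eq2 → [0.0000  -8.0000]·P = -36.0000
eq1−eq3 → [-6.0000  -16.0000]·P = -102.0000
2×2 solve → P = (5.0000, 4.5000)

(5.0000, 4.5000)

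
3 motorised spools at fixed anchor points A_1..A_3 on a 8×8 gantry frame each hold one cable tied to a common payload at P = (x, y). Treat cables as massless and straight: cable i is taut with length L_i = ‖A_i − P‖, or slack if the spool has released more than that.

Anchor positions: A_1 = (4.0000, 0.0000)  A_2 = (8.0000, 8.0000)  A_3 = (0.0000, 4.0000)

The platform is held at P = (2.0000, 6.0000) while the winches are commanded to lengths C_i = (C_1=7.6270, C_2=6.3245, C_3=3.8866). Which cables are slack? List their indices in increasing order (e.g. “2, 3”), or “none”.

1, 3

cable 1: L_1 = ‖A_1−P‖ = 6.3246;  C_1 = 7.6270 → slack
cable 2: L_2 = ‖A_2−P‖ = 6.3246;  C_2 = 6.3245 → taut
cable 3: L_3 = ‖A_3−P‖ = 2.8284;  C_3 = 3.8866 → slack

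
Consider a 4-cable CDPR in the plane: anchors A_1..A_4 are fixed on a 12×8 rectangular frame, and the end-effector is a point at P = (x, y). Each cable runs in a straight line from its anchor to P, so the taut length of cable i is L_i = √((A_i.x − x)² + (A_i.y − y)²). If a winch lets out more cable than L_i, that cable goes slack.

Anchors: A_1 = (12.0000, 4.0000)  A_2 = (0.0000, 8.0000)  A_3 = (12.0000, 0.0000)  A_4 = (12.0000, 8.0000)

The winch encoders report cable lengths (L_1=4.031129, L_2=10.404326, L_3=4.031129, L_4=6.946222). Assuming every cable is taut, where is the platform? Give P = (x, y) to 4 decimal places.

(8.5000, 2.0000)

expand ‖A_i−P‖²=L_i² and subtract eq 1 (k_i ≔ ‖A_i‖²−L_i²)
k_1 = 144.0000+16.0000−16.2500 = 143.7500
eq1−eq2 → [24.0000  -8.0000]·P = 188.0000
eq1−eq3 → [0.0000  8.0000]·P = 16.0000
eq1−eq4 → [0.0000  -8.0000]·P = -16.0000
2×2 solve → P = (8.5000, 2.0000)
check cable 4: ‖A_4−P‖² = 48.2500 ≈ L_4² = 48.2500 ✓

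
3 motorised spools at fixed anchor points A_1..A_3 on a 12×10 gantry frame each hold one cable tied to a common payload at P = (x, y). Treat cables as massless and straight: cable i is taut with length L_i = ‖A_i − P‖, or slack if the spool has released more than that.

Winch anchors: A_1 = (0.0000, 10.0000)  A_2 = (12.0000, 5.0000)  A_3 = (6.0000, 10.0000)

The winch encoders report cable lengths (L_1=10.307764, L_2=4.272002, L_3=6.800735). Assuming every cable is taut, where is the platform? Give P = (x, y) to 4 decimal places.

expand ‖A_i−P‖²=L_i² and subtract eq 1 (k_i ≔ ‖A_i‖²−L_i²)
k_1 = 0.0000+100.0000−106.2500 = -6.2500
eq1−eq2 → [-24.0000  10.0000]·P = -157.0000
eq1−eq3 → [-12.0000  0.0000]·P = -96.0000
2×2 solve → P = (8.0000, 3.5000)

(8.0000, 3.5000)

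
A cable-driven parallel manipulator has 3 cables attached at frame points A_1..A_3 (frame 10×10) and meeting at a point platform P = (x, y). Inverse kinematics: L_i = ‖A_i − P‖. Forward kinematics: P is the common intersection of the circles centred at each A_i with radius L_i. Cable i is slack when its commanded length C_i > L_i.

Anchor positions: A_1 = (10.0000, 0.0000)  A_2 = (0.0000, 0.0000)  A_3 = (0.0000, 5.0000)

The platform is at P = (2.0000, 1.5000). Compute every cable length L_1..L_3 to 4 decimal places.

L_1 = √((10.0000−2.0000)² + (0.0000−1.5000)²) = 8.1394
L_2 = √((0.0000−2.0000)² + (0.0000−1.5000)²) = 2.5000
L_3 = √((0.0000−2.0000)² + (5.0000−1.5000)²) = 4.0311

(8.1394, 2.5000, 4.0311)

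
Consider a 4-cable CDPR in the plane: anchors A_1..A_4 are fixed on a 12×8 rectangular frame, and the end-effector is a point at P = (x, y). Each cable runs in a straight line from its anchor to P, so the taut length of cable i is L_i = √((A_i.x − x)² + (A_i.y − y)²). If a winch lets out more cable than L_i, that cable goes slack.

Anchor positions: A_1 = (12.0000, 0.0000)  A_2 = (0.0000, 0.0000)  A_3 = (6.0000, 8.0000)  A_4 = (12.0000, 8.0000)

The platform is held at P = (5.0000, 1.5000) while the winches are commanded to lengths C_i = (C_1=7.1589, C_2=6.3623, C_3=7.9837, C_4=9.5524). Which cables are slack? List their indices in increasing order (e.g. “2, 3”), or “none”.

2, 3

i=1: geometric 7.1589 vs commanded 7.1589 ⇒ taut
i=2: geometric 5.2202 vs commanded 6.3623 ⇒ slack
i=3: geometric 6.5765 vs commanded 7.9837 ⇒ slack
i=4: geometric 9.5525 vs commanded 9.5524 ⇒ taut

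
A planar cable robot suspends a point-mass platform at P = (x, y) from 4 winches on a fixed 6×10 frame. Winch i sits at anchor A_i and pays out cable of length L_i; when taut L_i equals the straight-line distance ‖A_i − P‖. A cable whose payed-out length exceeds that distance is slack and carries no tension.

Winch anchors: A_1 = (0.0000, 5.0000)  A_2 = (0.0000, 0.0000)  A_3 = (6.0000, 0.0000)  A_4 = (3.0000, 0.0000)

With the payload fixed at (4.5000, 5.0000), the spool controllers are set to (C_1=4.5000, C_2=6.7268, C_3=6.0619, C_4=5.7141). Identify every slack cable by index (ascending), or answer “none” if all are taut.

i=1: geometric 4.5000 vs commanded 4.5000 ⇒ taut
i=2: geometric 6.7268 vs commanded 6.7268 ⇒ taut
i=3: geometric 5.2202 vs commanded 6.0619 ⇒ slack
i=4: geometric 5.2202 vs commanded 5.7141 ⇒ slack

3, 4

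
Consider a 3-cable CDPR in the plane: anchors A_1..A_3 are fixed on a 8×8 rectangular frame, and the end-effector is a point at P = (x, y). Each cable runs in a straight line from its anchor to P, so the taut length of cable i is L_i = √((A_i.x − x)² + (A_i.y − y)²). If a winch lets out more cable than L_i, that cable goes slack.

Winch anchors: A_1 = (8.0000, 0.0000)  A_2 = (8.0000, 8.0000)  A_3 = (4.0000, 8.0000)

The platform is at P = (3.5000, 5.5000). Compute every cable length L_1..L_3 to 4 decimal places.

(7.1063, 5.1478, 2.5495)

L_1: Δ = A_1−P = (4.5000, -5.5000) → ‖Δ‖ = √50.5000 = 7.1063
L_2: Δ = A_2−P = (4.5000, 2.5000) → ‖Δ‖ = √26.5000 = 5.1478
L_3: Δ = A_3−P = (0.5000, 2.5000) → ‖Δ‖ = √6.5000 = 2.5495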